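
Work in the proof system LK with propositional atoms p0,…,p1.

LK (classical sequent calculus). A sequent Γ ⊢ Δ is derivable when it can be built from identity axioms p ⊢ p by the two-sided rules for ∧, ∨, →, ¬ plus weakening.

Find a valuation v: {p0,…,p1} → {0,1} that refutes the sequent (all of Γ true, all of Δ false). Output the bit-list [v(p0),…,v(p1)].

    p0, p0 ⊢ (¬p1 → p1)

Enumerate valuations to refute Γ ⊢ Δ:
  v=00: Γ:[p0=F, p0=F] Δ:[(¬p1 → p1)=F] refutes=False
  v=01: Γ:[p0=F, p0=F] Δ:[(¬p1 → p1)=T] refutes=False
  v=10: Γ:[p0=T, p0=T] Δ:[(¬p1 → p1)=F] refutes=True  ← countermodel

Result: [1, 0]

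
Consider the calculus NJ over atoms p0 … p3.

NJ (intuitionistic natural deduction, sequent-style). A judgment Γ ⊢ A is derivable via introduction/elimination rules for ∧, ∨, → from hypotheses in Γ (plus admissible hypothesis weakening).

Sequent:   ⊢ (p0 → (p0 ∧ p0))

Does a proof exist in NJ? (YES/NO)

Derivation (root first):
[→I]  ⊢ (p0 → (p0 ∧ p0))
  [∧I] p0 ⊢ (p0 ∧ p0)
    [Ax] p0 ⊢ p0
    [Ax] p0 ⊢ p0

Result: YES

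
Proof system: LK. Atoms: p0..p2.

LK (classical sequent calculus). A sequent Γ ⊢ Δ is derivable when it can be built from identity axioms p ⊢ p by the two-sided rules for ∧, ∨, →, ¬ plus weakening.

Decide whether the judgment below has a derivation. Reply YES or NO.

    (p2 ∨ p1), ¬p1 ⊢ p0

Truth-table refutation:
  v=000: Γ:[(p2 ∨ p1)=F, ¬p1=T] Δ:[p0=F] refutes=False
  v=001: Γ:[(p2 ∨ p1)=T, ¬p1=T] Δ:[p0=F] refutes=True  ← countermodel

Result: NO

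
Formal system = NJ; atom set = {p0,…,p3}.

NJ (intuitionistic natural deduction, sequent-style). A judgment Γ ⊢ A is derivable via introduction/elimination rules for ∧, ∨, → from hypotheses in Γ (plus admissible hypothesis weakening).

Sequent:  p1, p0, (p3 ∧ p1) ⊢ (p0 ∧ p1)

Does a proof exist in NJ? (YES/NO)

Proof tree:
[Wk] p1, p0, (p3 ∧ p1) ⊢ (p0 ∧ p1)
  [∧I] p1, p0 ⊢ (p0 ∧ p1)
    [Ax] p0 ⊢ p0
    [Ax] p1 ⊢ p1

Result: YES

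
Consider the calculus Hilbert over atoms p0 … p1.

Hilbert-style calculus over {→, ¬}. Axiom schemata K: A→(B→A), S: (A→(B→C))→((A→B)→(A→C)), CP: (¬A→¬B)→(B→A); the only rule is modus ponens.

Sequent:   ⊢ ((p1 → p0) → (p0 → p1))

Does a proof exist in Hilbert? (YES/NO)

Enumerate valuations to refute Γ ⊢ Δ:
  v=00: Γ:[] Δ:[((p1 → p0) → (p0 → p1))=T] refutes=False
  v=01: Γ:[] Δ:[((p1 → p0) → (p0 → p1))=T] refutes=False
  v=10: Γ:[] Δ:[((p1 → p0) → (p0 → p1))=F] refutes=True  ← countermodel

Result: NO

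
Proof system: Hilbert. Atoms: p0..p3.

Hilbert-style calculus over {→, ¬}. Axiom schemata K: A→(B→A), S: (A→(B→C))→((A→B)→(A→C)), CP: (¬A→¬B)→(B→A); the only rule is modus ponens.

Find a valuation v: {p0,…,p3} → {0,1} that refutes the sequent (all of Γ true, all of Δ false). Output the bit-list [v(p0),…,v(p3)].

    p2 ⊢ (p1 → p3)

Enumerate valuations to refute Γ ⊢ Δ:
  v=0000: Γ:[p2=F] Δ:[(p1 → p3)=T] refutes=False
  v=0001: Γ:[p2=F] Δ:[(p1 → p3)=T] refutes=False
  v=0010: Γ:[p2=T] Δ:[(p1 → p3)=T] refutes=False
  v=0011: Γ:[p2=T] Δ:[(p1 → p3)=T] refutes=False
  v=0100: Γ:[p2=F] Δ:[(p1 → p3)=F] refutes=False
  v=0101: Γ:[p2=F] Δ:[(p1 → p3)=T] refutes=False
  v=0110: Γ:[p2=T] Δ:[(p1 → p3)=F] refutes=True  ← countermodel

Result: [0, 1, 1, 0]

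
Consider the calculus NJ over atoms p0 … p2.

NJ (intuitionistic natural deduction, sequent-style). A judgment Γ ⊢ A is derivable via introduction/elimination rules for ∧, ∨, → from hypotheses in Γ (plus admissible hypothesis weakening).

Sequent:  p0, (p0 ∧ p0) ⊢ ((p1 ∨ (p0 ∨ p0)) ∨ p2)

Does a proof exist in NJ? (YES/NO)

Derivation (root first):
[∨I₁] p0, (p0 ∧ p0) ⊢ ((p1 ∨ (p0 ∨ p0)) ∨ p2)
  [∨I₂] p0, (p0 ∧ p0) ⊢ (p1 ∨ (p0 ∨ p0))
    [Wk] p0, (p0 ∧ p0) ⊢ (p0 ∨ p0)
      [∨I₂] p0 ⊢ (p0 ∨ p0)
        [Ax] p0 ⊢ p0

Result: YES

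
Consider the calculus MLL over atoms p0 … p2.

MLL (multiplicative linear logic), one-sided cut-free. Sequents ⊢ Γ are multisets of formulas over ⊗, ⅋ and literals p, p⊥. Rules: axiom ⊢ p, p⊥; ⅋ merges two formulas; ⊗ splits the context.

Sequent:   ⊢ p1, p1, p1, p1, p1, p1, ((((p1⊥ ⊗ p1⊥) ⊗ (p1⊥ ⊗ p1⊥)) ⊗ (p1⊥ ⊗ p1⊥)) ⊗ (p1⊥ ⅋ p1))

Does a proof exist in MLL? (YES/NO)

Derivation (root first):
[⊗]  ⊢ p1, p1, p1, p1, p1, p1, ((((p1⊥ ⊗ p1⊥) ⊗ (p1⊥ ⊗ p1⊥)) ⊗ (p1⊥ ⊗ p1⊥)) ⊗ (p1⊥ ⅋ p1))
  [⊗]  ⊢ p1, p1, p1, p1, p1, p1, (((p1⊥ ⊗ p1⊥) ⊗ (p1⊥ ⊗ p1⊥)) ⊗ (p1⊥ ⊗ p1⊥))
    [⊗]  ⊢ p1, p1, p1, p1, ((p1⊥ ⊗ p1⊥) ⊗ (p1⊥ ⊗ p1⊥))
      [⊗]  ⊢ p1, p1, (p1⊥ ⊗ p1⊥)
        [Ax]  ⊢ p1, p1⊥
        [Ax]  ⊢ p1, p1⊥
      [⊗]  ⊢ p1, p1, (p1⊥ ⊗ p1⊥)
        [Ax]  ⊢ p1, p1⊥
        [Ax]  ⊢ p1, p1⊥
    [⊗]  ⊢ p1, p1, (p1⊥ ⊗ p1⊥)
      [Ax]  ⊢ p1, p1⊥
      [Ax]  ⊢ p1, p1⊥
  [⅋]  ⊢ (p1⊥ ⅋ p1)
    [Ax]  ⊢ p1, p1⊥

Result: YES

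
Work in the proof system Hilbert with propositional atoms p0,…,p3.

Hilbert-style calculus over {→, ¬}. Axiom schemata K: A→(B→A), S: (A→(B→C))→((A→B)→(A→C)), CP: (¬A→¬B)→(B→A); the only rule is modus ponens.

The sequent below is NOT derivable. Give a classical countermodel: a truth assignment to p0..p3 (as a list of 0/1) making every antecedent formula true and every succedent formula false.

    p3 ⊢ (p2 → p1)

Enumerate valuations to refute Γ ⊢ Δ:
  v=0000: Γ:[p3=F] Δ:[(p2 → p1)=T] refutes=False
  v=0001: Γ:[p3=T] Δ:[(p2 → p1)=T] refutes=False
  v=0010: Γ:[p3=F] Δ:[(p2 → p1)=F] refutes=False
  v=0011: Γ:[p3=T] Δ:[(p2 → p1)=F] refutes=True  ← countermodel

Result: [0, 0, 1, 1]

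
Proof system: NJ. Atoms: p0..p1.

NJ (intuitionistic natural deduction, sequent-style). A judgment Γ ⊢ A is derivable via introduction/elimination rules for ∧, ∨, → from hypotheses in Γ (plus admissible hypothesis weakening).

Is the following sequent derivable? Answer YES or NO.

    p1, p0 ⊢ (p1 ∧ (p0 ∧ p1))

Proof tree:
[∧I] p1, p0 ⊢ (p1 ∧ (p0 ∧ p1))
  [Ax] p1 ⊢ p1
  [∧I] p1, p0 ⊢ (p0 ∧ p1)
    [Ax] p0 ⊢ p0
    [Ax] p1 ⊢ p1

Result: YES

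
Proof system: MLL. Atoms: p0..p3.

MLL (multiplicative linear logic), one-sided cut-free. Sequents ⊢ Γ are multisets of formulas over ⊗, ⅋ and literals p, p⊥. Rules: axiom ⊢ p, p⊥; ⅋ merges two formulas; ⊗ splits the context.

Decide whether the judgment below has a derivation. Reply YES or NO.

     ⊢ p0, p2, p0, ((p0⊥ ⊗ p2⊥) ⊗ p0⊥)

Derivation (root first):
[⊗]  ⊢ p0, p2, p0, ((p0⊥ ⊗ p2⊥) ⊗ p0⊥)
  [⊗]  ⊢ p0, p2, (p0⊥ ⊗ p2⊥)
    [Ax]  ⊢ p0, p0⊥
    [Ax]  ⊢ p2, p2⊥
  [Ax]  ⊢ p0, p0⊥

Result: YES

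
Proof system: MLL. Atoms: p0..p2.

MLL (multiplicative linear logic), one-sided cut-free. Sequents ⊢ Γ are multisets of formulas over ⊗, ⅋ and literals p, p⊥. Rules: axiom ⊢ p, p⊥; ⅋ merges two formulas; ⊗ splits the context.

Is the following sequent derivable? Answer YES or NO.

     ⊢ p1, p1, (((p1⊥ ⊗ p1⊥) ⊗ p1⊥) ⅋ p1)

Derivation (root first):
[⅋]  ⊢ p1, p1, (((p1⊥ ⊗ p1⊥) ⊗ p1⊥) ⅋ p1)
  [⊗]  ⊢ p1, p1, p1, ((p1⊥ ⊗ p1⊥) ⊗ p1⊥)
    [⊗]  ⊢ p1, p1, (p1⊥ ⊗ p1⊥)
      [Ax]  ⊢ p1, p1⊥
      [Ax]  ⊢ p1, p1⊥
    [Ax]  ⊢ p1, p1⊥

Result: YES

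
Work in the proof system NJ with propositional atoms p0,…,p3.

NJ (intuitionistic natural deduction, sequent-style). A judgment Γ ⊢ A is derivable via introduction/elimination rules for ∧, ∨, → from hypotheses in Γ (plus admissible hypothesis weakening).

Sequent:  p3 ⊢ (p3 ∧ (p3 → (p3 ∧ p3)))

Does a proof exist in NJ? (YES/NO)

Derivation (root first):
[∧I] p3 ⊢ (p3 ∧ (p3 → (p3 ∧ p3)))
  [Ax] p3 ⊢ p3
  [→I]  ⊢ (p3 → (p3 ∧ p3))
    [∧I] p3 ⊢ (p3 ∧ p3)
      [Ax] p3 ⊢ p3
      [Ax] p3 ⊢ p3

Result: YES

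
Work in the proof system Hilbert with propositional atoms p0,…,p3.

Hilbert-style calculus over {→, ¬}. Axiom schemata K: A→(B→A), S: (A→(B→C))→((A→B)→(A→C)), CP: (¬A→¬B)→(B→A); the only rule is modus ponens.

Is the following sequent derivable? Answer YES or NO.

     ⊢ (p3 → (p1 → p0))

Search for a countermodel by truth-table:
  v=0000: Γ:[] Δ:[(p3 → (p1 → p0))=T] refutes=False
  v=0001: Γ:[] Δ:[(p3 → (p1 → p0))=T] refutes=False
  v=0010: Γ:[] Δ:[(p3 → (p1 → p0))=T] refutes=False
  v=0011: Γ:[] Δ:[(p3 → (p1 → p0))=T] refutes=False
  v=0100: Γ:[] Δ:[(p3 → (p1 → p0))=T] refutes=False
  v=0101: Γ:[] Δ:[(p3 → (p1 → p0))=F] refutes=True  ← countermodel

Result: NO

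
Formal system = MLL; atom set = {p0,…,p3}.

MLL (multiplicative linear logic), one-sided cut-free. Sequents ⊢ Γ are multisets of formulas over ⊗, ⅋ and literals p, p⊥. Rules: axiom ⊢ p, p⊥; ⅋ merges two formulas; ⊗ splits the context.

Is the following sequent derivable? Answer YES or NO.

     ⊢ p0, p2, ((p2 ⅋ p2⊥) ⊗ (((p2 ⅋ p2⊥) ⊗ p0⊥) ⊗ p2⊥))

Derivation trace:
[⊗]  ⊢ p0, p2, ((p2 ⅋ p2⊥) ⊗ (((p2 ⅋ p2⊥) ⊗ p0⊥) ⊗ p2⊥))
  [⅋]  ⊢ (p2 ⅋ p2⊥)
    [Ax]  ⊢ p2, p2⊥
  [⊗]  ⊢ p0, p2, (((p2 ⅋ p2⊥) ⊗ p0⊥) ⊗ p2⊥)
    [⊗]  ⊢ p0, ((p2 ⅋ p2⊥) ⊗ p0⊥)
      [⅋]  ⊢ (p2 ⅋ p2⊥)
        [Ax]  ⊢ p2, p2⊥
      [Ax]  ⊢ p0, p0⊥
    [Ax]  ⊢ p2, p2⊥

Result: YES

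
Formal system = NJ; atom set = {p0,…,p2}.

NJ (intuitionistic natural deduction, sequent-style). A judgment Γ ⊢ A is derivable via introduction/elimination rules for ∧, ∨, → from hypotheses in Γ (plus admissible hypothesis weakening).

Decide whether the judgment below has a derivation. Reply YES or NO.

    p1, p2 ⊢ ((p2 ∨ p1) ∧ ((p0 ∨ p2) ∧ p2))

Derivation trace:
[∧I] p1, p2 ⊢ ((p2 ∨ p1) ∧ ((p0 ∨ p2) ∧ p2))
  [∨I₂] p1 ⊢ (p2 ∨ p1)
    [Ax] p1 ⊢ p1
  [∧I] p2 ⊢ ((p0 ∨ p2) ∧ p2)
    [∨I₂] p2 ⊢ (p0 ∨ p2)
      [Ax] p2 ⊢ p2
    [Ax] p2 ⊢ p2

Result: YES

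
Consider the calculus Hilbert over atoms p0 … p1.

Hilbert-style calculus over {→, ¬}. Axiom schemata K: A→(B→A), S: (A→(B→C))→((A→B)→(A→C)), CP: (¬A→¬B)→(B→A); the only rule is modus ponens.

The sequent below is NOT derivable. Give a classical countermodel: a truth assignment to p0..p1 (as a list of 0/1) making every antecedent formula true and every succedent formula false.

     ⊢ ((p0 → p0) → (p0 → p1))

Search for a countermodel by truth-table:
  v=00: Γ:[] Δ:[((p0 → p0) → (p0 → p1))=T] refutes=False
  v=01: Γ:[] Δ:[((p0 → p0) → (p0 → p1))=T] refutes=False
  v=10: Γ:[] Δ:[((p0 → p0) → (p0 → p1))=F] refutes=True  ← countermodel

Result: [1, 0]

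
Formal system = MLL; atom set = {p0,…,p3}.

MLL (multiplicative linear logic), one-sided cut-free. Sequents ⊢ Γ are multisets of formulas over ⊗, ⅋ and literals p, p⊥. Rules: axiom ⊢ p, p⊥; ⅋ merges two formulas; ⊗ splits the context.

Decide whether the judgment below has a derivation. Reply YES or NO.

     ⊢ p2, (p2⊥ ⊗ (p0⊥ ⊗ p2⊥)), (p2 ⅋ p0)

Derivation (root first):
[⅋]  ⊢ p2, (p2⊥ ⊗ (p0⊥ ⊗ p2⊥)), (p2 ⅋ p0)
  [⊗]  ⊢ p2, p0, p2, (p2⊥ ⊗ (p0⊥ ⊗ p2⊥))
    [Ax]  ⊢ p2, p2⊥
    [⊗]  ⊢ p0, p2, (p0⊥ ⊗ p2⊥)
      [Ax]  ⊢ p0, p0⊥
      [Ax]  ⊢ p2, p2⊥

Result: YES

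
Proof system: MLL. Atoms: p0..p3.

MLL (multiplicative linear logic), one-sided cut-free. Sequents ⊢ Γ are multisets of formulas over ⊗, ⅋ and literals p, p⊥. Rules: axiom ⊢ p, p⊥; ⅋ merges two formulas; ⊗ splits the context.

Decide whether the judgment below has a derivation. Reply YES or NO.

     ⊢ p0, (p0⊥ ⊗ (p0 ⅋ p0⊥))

Derivation (root first):
[⊗]  ⊢ p0, (p0⊥ ⊗ (p0 ⅋ p0⊥))
  [Ax]  ⊢ p0, p0⊥
  [⅋]  ⊢ (p0 ⅋ p0⊥)
    [Ax]  ⊢ p0, p0⊥

Result: YES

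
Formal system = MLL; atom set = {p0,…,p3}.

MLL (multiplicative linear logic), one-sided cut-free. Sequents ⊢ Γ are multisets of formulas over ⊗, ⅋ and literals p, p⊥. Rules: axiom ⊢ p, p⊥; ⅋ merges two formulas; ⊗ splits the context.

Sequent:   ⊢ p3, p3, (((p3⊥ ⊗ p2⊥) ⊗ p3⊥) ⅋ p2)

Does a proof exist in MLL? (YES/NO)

Proof tree:
[⅋]  ⊢ p3, p3, (((p3⊥ ⊗ p2⊥) ⊗ p3⊥) ⅋ p2)
  [⊗]  ⊢ p3, p2, p3, ((p3⊥ ⊗ p2⊥) ⊗ p3⊥)
    [⊗]  ⊢ p3, p2, (p3⊥ ⊗ p2⊥)
      [Ax]  ⊢ p3, p3⊥
      [Ax]  ⊢ p2, p2⊥
    [Ax]  ⊢ p3, p3⊥

Result: YES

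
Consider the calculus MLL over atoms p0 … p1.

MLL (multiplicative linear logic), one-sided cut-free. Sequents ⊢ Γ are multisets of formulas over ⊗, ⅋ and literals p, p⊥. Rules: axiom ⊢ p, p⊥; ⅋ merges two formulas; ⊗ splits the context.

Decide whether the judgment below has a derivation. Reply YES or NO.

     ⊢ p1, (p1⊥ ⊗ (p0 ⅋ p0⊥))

Derivation trace:
[⊗]  ⊢ p1, (p1⊥ ⊗ (p0 ⅋ p0⊥))
  [Ax]  ⊢ p1, p1⊥
  [⅋]  ⊢ (p0 ⅋ p0⊥)
    [Ax]  ⊢ p0, p0⊥

Result: YES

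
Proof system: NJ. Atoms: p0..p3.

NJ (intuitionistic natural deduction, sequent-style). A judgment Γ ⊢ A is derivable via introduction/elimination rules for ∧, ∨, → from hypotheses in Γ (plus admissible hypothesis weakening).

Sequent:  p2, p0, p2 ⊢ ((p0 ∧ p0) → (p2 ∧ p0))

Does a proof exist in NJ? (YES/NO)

Derivation trace:
[→I] p2, p0, p2 ⊢ ((p0 ∧ p0) → (p2 ∧ p0))
  [Wk] p2, p0, p2, (p0 ∧ p0) ⊢ (p2 ∧ p0)
    [Wk] p2, p0, p2 ⊢ (p2 ∧ p0)
      [∧I] p2, p0 ⊢ (p2 ∧ p0)
        [Ax] p2 ⊢ p2
        [Ax] p0 ⊢ p0

Result: YES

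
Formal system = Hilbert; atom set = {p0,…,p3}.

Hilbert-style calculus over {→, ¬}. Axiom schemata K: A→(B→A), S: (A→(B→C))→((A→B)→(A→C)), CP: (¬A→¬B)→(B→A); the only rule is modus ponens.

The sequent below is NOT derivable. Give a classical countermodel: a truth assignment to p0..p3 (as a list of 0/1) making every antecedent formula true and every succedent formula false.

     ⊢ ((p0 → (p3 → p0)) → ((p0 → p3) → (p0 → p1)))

Truth-table refutation:
  v=0000: Γ:[] Δ:[((p0 → (p3 → p0)) → ((p0 → p3) → (p0 → p1)))=T] refutes=False
  v=0001: Γ:[] Δ:[((p0 → (p3 → p0)) → ((p0 → p3) → (p0 → p1)))=T] refutes=False
  v=0010: Γ:[] Δ:[((p0 → (p3 → p0)) → ((p0 → p3) → (p0 → p1)))=T] refutes=False
  v=0011: Γ:[] Δ:[((p0 → (p3 → p0)) → ((p0 → p3) → (p0 → p1)))=T] refutes=False
  v=0100: Γ:[] Δ:[((p0 → (p3 → p0)) → ((p0 → p3) → (p0 → p1)))=T] refutes=False
  v=0101: Γ:[] Δ:[((p0 → (p3 → p0)) → ((p0 → p3) → (p0 → p1)))=T] refutes=False
  v=0110: Γ:[] Δ:[((p0 → (p3 → p0)) → ((p0 → p3) → (p0 → p1)))=T] refutes=False
  v=0111: Γ:[] Δ:[((p0 → (p3 → p0)) → ((p0 → p3) → (p0 → p1)))=T] refutes=False
  v=1000: Γ:[] Δ:[((p0 → (p3 → p0)) → ((p0 → p3) → (p0 → p1)))=T] refutes=False
  v=1001: Γ:[] Δ:[((p0 → (p3 → p0)) → ((p0 → p3) → (p0 → p1)))=F] refutes=True  ← countermodel

Result: [1, 0, 0, 1]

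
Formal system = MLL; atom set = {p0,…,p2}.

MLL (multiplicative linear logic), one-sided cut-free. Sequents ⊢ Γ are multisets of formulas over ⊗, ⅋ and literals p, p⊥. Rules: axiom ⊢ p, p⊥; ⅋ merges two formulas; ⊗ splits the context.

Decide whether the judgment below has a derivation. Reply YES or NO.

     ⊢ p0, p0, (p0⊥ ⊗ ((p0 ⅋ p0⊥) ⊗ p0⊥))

Derivation trace:
[⊗]  ⊢ p0, p0, (p0⊥ ⊗ ((p0 ⅋ p0⊥) ⊗ p0⊥))
  [Ax]  ⊢ p0, p0⊥
  [⊗]  ⊢ p0, ((p0 ⅋ p0⊥) ⊗ p0⊥)
    [⅋]  ⊢ (p0 ⅋ p0⊥)
      [Ax]  ⊢ p0, p0⊥
    [Ax]  ⊢ p0, p0⊥

Result: YES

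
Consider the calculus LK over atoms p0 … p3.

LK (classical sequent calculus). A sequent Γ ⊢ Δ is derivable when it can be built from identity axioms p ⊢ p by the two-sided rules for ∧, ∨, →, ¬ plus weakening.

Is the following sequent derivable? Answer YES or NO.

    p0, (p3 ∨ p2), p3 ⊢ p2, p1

Truth-table refutation:
  v=0000: Γ:[p0=F, (p3 ∨ p2)=F, p3=F] Δ:[p2=F, p1=F] refutes=False
  v=0001: Γ:[p0=F, (p3 ∨ p2)=T, p3=T] Δ:[p2=F, p1=F] refutes=False
  v=0010: Γ:[p0=F, (p3 ∨ p2)=T, p3=F] Δ:[p2=T, p1=F] refutes=False
  v=0011: Γ:[p0=F, (p3 ∨ p2)=T, p3=T] Δ:[p2=T, p1=F] refutes=False
  v=0100: Γ:[p0=F, (p3 ∨ p2)=F, p3=F] Δ:[p2=F, p1=T] refutes=False
  v=0101: Γ:[p0=F, (p3 ∨ p2)=T, p3=T] Δ:[p2=F, p1=T] refutes=False
  v=0110: Γ:[p0=F, (p3 ∨ p2)=T, p3=F] Δ:[p2=T, p1=T] refutes=False
  v=0111: Γ:[p0=F, (p3 ∨ p2)=T, p3=T] Δ:[p2=T, p1=T] refutes=False
  v=1000: Γ:[p0=T, (p3 ∨ p2)=F, p3=F] Δ:[p2=F, p1=F] refutes=False
  v=1001: Γ:[p0=T, (p3 ∨ p2)=T, p3=T] Δ:[p2=F, p1=F] refutes=True  ← countermodel

Result: NO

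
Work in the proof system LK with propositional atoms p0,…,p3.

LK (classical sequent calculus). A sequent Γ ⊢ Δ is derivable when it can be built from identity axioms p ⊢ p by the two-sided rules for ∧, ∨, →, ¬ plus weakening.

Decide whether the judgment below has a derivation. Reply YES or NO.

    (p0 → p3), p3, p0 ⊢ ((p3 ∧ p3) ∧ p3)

Derivation (root first):
[∧R] (p0 → p3), p3, p0 ⊢ ((p3 ∧ p3) ∧ p3)
  [→L] p0, (p0 → p3) ⊢ (p3 ∧ p3)
    [Ax] p0 ⊢ p0
    [∧R] p3 ⊢ (p3 ∧ p3)
      [Ax] p3 ⊢ p3
      [Ax] p3 ⊢ p3
  [Ax] p3 ⊢ p3

Result: YES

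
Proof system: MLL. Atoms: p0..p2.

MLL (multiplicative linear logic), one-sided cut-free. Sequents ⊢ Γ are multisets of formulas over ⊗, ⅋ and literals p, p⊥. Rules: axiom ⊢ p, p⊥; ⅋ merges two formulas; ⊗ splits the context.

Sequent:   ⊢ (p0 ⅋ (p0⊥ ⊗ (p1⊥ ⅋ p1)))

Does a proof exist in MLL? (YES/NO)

Proof tree:
[⅋]  ⊢ (p0 ⅋ (p0⊥ ⊗ (p1⊥ ⅋ p1)))
  [⊗]  ⊢ p0, (p0⊥ ⊗ (p1⊥ ⅋ p1))
    [Ax]  ⊢ p0, p0⊥
    [⅋]  ⊢ (p1⊥ ⅋ p1)
      [Ax]  ⊢ p1, p1⊥

Result: YES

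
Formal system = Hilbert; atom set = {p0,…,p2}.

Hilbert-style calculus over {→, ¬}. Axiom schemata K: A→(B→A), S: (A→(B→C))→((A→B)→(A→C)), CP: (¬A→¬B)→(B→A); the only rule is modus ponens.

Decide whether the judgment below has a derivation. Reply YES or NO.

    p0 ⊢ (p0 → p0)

Derivation trace:
[MP] p0 ⊢ (p0 → p0)
  [K]  ⊢ (p0 → (p0 → p0))
  [MP] p0 ⊢ p0
    [MP] p0 ⊢ (p0 → p0)
      [K]  ⊢ (p0 → (p0 → p0))
      [Hyp] p0 ⊢ p0
    [Hyp] p0 ⊢ p0

Result: YES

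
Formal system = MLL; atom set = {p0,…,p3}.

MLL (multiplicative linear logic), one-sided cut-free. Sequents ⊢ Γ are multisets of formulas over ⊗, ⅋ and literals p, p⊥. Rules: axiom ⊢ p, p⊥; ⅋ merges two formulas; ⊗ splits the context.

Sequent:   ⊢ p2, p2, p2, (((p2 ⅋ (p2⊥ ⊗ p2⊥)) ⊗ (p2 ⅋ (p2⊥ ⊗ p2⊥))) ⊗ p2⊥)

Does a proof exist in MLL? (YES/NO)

Derivation trace:
[⊗]  ⊢ p2, p2, p2, (((p2 ⅋ (p2⊥ ⊗ p2⊥)) ⊗ (p2 ⅋ (p2⊥ ⊗ p2⊥))) ⊗ p2⊥)
  [⊗]  ⊢ p2, p2, ((p2 ⅋ (p2⊥ ⊗ p2⊥)) ⊗ (p2 ⅋ (p2⊥ ⊗ p2⊥)))
    [⅋]  ⊢ p2, (p2 ⅋ (p2⊥ ⊗ p2⊥))
      [⊗]  ⊢ p2, p2, (p2⊥ ⊗ p2⊥)
        [Ax]  ⊢ p2, p2⊥
        [Ax]  ⊢ p2, p2⊥
    [⅋]  ⊢ p2, (p2 ⅋ (p2⊥ ⊗ p2⊥))
      [⊗]  ⊢ p2, p2, (p2⊥ ⊗ p2⊥)
        [Ax]  ⊢ p2, p2⊥
        [Ax]  ⊢ p2, p2⊥
  [Ax]  ⊢ p2, p2⊥

Result: YES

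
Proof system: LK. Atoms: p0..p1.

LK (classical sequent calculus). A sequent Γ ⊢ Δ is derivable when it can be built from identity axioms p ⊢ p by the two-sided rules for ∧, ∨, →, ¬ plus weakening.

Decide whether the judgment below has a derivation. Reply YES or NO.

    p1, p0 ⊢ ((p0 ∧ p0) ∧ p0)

Proof tree:
[∧R] p1, p0 ⊢ ((p0 ∧ p0) ∧ p0)
  [∧R] p1, p0 ⊢ (p0 ∧ p0)
    [Ax] p0 ⊢ p0
    [WL] p0, p1 ⊢ p0
      [Ax] p0 ⊢ p0
  [Ax] p0 ⊢ p0

Result: YES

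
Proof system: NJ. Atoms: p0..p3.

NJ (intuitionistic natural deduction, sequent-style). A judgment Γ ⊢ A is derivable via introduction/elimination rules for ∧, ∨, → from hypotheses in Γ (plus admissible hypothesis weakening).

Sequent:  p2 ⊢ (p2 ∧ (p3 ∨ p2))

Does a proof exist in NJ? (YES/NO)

Derivation trace:
[∧I] p2 ⊢ (p2 ∧ (p3 ∨ p2))
  [Ax] p2 ⊢ p2
  [∨I₂] p2 ⊢ (p3 ∨ p2)
    [Ax] p2 ⊢ p2

Result: YES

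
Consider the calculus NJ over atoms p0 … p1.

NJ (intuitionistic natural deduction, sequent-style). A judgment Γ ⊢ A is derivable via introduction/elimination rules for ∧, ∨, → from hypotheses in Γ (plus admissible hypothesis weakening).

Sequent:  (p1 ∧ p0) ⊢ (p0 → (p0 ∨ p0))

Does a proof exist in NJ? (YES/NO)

Proof tree:
[→I] (p1 ∧ p0) ⊢ (p0 → (p0 ∨ p0))
  [Wk] p0, (p1 ∧ p0) ⊢ (p0 ∨ p0)
    [∨I₂] p0 ⊢ (p0 ∨ p0)
      [Ax] p0 ⊢ p0

Result: YES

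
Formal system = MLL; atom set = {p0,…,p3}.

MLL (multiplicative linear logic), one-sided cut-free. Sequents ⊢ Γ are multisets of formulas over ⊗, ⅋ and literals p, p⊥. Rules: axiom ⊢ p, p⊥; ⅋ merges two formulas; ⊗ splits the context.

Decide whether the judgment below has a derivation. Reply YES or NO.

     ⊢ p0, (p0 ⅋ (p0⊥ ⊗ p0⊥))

Proof tree:
[⅋]  ⊢ p0, (p0 ⅋ (p0⊥ ⊗ p0⊥))
  [⊗]  ⊢ p0, p0, (p0⊥ ⊗ p0⊥)
    [Ax]  ⊢ p0, p0⊥
    [Ax]  ⊢ p0, p0⊥

Result: YES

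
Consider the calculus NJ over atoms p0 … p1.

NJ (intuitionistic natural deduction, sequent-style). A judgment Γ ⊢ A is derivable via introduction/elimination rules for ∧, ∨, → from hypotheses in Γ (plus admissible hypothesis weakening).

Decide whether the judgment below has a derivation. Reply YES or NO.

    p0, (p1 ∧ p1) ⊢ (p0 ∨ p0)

Proof tree:
[Wk] p0, (p1 ∧ p1) ⊢ (p0 ∨ p0)
  [∨I₁] p0 ⊢ (p0 ∨ p0)
    [Ax] p0 ⊢ p0

Result: YES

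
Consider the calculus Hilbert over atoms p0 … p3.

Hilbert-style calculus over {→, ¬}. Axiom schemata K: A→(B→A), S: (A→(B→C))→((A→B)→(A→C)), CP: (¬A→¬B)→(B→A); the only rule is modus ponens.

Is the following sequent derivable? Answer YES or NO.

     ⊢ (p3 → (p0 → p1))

Truth-table refutation:
  v=0000: Γ:[] Δ:[(p3 → (p0 → p1))=T] refutes=False
  v=0001: Γ:[] Δ:[(p3 → (p0 → p1))=T] refutes=False
  v=0010: Γ:[] Δ:[(p3 → (p0 → p1))=T] refutes=False
  v=0011: Γ:[] Δ:[(p3 → (p0 → p1))=T] refutes=False
  v=0100: Γ:[] Δ:[(p3 → (p0 → p1))=T] refutes=False
  v=0101: Γ:[] Δ:[(p3 → (p0 → p1))=T] refutes=False
  v=0110: Γ:[] Δ:[(p3 → (p0 → p1))=T] refutes=False
  v=0111: Γ:[] Δ:[(p3 → (p0 → p1))=T] refutes=False
  v=1000: Γ:[] Δ:[(p3 → (p0 → p1))=T] refutes=False
  v=1001: Γ:[] Δ:[(p3 → (p0 → p1))=F] refutes=True  ← countermodel

Result: NO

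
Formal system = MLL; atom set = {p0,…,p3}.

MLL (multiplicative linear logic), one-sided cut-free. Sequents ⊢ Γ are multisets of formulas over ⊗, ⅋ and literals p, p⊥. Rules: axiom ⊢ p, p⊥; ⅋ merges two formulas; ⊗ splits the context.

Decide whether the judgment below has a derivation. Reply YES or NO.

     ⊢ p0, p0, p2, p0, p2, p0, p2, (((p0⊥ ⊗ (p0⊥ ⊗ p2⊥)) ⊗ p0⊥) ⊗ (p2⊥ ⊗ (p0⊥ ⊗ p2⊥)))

Proof tree:
[⊗]  ⊢ p0, p0, p2, p0, p2, p0, p2, (((p0⊥ ⊗ (p0⊥ ⊗ p2⊥)) ⊗ p0⊥) ⊗ (p2⊥ ⊗ (p0⊥ ⊗ p2⊥)))
  [⊗]  ⊢ p0, p0, p2, p0, ((p0⊥ ⊗ (p0⊥ ⊗ p2⊥)) ⊗ p0⊥)
    [⊗]  ⊢ p0, p0, p2, (p0⊥ ⊗ (p0⊥ ⊗ p2⊥))
      [Ax]  ⊢ p0, p0⊥
      [⊗]  ⊢ p0, p2, (p0⊥ ⊗ p2⊥)
        [Ax]  ⊢ p0, p0⊥
        [Ax]  ⊢ p2, p2⊥
    [Ax]  ⊢ p0, p0⊥
  [⊗]  ⊢ p2, p0, p2, (p2⊥ ⊗ (p0⊥ ⊗ p2⊥))
    [Ax]  ⊢ p2, p2⊥
    [⊗]  ⊢ p0, p2, (p0⊥ ⊗ p2⊥)
      [Ax]  ⊢ p0, p0⊥
      [Ax]  ⊢ p2, p2⊥

Result: YES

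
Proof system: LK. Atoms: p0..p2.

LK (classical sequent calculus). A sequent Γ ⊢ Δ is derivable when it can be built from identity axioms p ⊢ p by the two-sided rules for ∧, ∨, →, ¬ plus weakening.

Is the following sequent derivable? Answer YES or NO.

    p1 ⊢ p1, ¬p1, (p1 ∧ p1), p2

Derivation (root first):
[WR] p1 ⊢ p1, ¬p1, (p1 ∧ p1), p2
  [∧R] p1 ⊢ p1, ¬p1, (p1 ∧ p1)
    [WR]  ⊢ p1, ¬p1, p1
      [¬R]  ⊢ p1, ¬p1
        [Ax] p1 ⊢ p1
    [Ax] p1 ⊢ p1

Result: YES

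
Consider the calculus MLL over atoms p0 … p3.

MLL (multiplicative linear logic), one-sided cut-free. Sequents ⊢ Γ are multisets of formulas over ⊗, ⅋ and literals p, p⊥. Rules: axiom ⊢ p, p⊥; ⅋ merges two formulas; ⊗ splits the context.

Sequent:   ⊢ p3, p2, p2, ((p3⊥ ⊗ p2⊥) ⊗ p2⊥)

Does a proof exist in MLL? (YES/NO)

Proof tree:
[⊗]  ⊢ p3, p2, p2, ((p3⊥ ⊗ p2⊥) ⊗ p2⊥)
  [⊗]  ⊢ p3, p2, (p3⊥ ⊗ p2⊥)
    [Ax]  ⊢ p3, p3⊥
    [Ax]  ⊢ p2, p2⊥
  [Ax]  ⊢ p2, p2⊥

Result: YES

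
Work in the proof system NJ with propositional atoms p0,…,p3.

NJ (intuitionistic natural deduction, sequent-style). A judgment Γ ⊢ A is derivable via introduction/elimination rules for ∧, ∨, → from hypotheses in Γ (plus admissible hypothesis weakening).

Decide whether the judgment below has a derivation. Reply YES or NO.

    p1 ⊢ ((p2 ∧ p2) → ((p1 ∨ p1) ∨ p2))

Derivation (root first):
[→I] p1 ⊢ ((p2 ∧ p2) → ((p1 ∨ p1) ∨ p2))
  [∨I₁] p1, (p2 ∧ p2) ⊢ ((p1 ∨ p1) ∨ p2)
    [Wk] p1, (p2 ∧ p2) ⊢ (p1 ∨ p1)
      [∨I₂] p1 ⊢ (p1 ∨ p1)
        [Ax] p1 ⊢ p1

Result: YES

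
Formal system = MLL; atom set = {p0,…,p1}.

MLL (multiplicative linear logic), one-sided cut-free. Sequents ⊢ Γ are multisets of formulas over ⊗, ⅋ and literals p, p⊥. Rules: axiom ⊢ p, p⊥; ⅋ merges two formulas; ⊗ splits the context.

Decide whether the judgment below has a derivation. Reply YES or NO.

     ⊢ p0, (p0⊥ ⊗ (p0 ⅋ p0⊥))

Derivation (root first):
[⊗]  ⊢ p0, (p0⊥ ⊗ (p0 ⅋ p0⊥))
  [Ax]  ⊢ p0, p0⊥
  [⅋]  ⊢ (p0 ⅋ p0⊥)
    [Ax]  ⊢ p0, p0⊥

Result: YES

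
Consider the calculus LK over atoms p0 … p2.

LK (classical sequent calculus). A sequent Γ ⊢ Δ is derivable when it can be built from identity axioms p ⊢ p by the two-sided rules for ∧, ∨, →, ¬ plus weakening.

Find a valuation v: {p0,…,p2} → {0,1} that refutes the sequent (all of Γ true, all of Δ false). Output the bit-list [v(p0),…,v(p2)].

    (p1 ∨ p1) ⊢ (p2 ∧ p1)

Truth-table refutation:
  v=000: Γ:[(p1 ∨ p1)=F] Δ:[(p2 ∧ p1)=F] refutes=False
  v=001: Γ:[(p1 ∨ p1)=F] Δ:[(p2 ∧ p1)=F] refutes=False
  v=010: Γ:[(p1 ∨ p1)=T] Δ:[(p2 ∧ p1)=F] refutes=True  ← countermodel

Result: [0, 1, 0]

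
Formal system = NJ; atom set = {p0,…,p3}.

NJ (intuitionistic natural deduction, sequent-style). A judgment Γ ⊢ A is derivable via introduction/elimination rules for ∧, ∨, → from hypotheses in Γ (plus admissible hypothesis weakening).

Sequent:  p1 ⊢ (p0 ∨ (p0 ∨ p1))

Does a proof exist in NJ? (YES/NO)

Derivation (root first):
[∨I₂] p1 ⊢ (p0 ∨ (p0 ∨ p1))
  [∨I₂] p1 ⊢ (p0 ∨ p1)
    [Ax] p1 ⊢ p1

Result: YES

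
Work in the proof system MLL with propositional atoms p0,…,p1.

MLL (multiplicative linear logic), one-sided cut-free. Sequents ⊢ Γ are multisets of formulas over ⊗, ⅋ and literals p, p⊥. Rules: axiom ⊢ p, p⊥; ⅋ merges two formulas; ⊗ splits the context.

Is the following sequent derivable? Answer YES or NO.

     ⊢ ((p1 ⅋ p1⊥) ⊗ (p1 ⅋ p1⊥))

Derivation (root first):
[⊗]  ⊢ ((p1 ⅋ p1⊥) ⊗ (p1 ⅋ p1⊥))
  [⅋]  ⊢ (p1 ⅋ p1⊥)
    [Ax]  ⊢ p1, p1⊥
  [⅋]  ⊢ (p1 ⅋ p1⊥)
    [Ax]  ⊢ p1, p1⊥

Result: YES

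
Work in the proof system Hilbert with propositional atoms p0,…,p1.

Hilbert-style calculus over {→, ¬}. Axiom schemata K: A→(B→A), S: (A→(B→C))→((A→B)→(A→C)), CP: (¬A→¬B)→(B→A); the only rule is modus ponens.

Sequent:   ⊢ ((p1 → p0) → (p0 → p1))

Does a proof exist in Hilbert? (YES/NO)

Search for a countermodel by truth-table:
  v=00: Γ:[] Δ:[((p1 → p0) → (p0 → p1))=T] refutes=False
  v=01: Γ:[] Δ:[((p1 → p0) → (p0 → p1))=T] refutes=False
  v=10: Γ:[] Δ:[((p1 → p0) → (p0 → p1))=F] refutes=True  ← countermodel

Result: NO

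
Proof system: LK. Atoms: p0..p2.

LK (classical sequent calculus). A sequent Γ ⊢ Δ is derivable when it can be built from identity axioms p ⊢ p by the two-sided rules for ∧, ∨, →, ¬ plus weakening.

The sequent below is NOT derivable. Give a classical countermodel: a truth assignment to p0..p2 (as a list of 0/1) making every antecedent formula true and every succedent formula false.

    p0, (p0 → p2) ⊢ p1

Truth-table refutation:
  v=000: Γ:[p0=F, (p0 → p2)=T] Δ:[p1=F] refutes=False
  v=001: Γ:[p0=F, (p0 → p2)=T] Δ:[p1=F] refutes=False
  v=010: Γ:[p0=F, (p0 → p2)=T] Δ:[p1=T] refutes=False
  v=011: Γ:[p0=F, (p0 → p2)=T] Δ:[p1=T] refutes=False
  v=100: Γ:[p0=T, (p0 → p2)=F] Δ:[p1=F] refutes=False
  v=101: Γ:[p0=T, (p0 → p2)=T] Δ:[p1=F] refutes=True  ← countermodel

Result: [1, 0, 1]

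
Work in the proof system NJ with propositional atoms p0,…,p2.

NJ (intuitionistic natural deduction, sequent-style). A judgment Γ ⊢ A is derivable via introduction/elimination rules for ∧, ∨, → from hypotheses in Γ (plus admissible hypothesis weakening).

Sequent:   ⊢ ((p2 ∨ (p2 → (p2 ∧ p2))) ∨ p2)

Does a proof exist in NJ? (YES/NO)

Proof tree:
[∨I₁]  ⊢ ((p2 ∨ (p2 → (p2 ∧ p2))) ∨ p2)
  [∨I₂]  ⊢ (p2 ∨ (p2 → (p2 ∧ p2)))
    [→I]  ⊢ (p2 → (p2 ∧ p2))
      [∧I] p2 ⊢ (p2 ∧ p2)
        [Ax] p2 ⊢ p2
        [Ax] p2 ⊢ p2

Result: YES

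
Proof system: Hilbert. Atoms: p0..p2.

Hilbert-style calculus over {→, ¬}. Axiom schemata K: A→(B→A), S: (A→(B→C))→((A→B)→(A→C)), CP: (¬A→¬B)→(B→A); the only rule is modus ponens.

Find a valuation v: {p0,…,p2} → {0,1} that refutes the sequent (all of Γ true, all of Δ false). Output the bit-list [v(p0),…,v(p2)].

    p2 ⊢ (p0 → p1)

Search for a countermodel by truth-table:
  v=000: Γ:[p2=F] Δ:[(p0 → p1)=T] refutes=False
  v=001: Γ:[p2=T] Δ:[(p0 → p1)=T] refutes=False
  v=010: Γ:[p2=F] Δ:[(p0 → p1)=T] refutes=False
  v=011: Γ:[p2=T] Δ:[(p0 → p1)=T] refutes=False
  v=100: Γ:[p2=F] Δ:[(p0 → p1)=F] refutes=False
  v=101: Γ:[p2=T] Δ:[(p0 → p1)=F] refutes=True  ← countermodel

Result: [1, 0, 1]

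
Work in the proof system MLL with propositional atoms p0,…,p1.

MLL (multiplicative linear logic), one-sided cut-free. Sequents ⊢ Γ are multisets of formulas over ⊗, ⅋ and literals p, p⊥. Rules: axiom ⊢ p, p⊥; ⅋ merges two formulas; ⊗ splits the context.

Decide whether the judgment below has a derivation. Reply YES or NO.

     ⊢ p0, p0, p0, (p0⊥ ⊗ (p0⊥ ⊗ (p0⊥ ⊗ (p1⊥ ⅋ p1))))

Derivation trace:
[⊗]  ⊢ p0, p0, p0, (p0⊥ ⊗ (p0⊥ ⊗ (p0⊥ ⊗ (p1⊥ ⅋ p1))))
  [Ax]  ⊢ p0, p0⊥
  [⊗]  ⊢ p0, p0, (p0⊥ ⊗ (p0⊥ ⊗ (p1⊥ ⅋ p1)))
    [Ax]  ⊢ p0, p0⊥
    [⊗]  ⊢ p0, (p0⊥ ⊗ (p1⊥ ⅋ p1))
      [Ax]  ⊢ p0, p0⊥
      [⅋]  ⊢ (p1⊥ ⅋ p1)
        [Ax]  ⊢ p1, p1⊥

Result: YES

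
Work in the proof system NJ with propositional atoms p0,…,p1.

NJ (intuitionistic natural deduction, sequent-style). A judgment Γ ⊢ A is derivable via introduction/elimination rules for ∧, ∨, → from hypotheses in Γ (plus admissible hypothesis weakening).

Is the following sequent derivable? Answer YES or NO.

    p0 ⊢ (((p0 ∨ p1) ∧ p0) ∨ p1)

Proof tree:
[∨I₁] p0 ⊢ (((p0 ∨ p1) ∧ p0) ∨ p1)
  [∧I] p0 ⊢ ((p0 ∨ p1) ∧ p0)
    [∨I₁] p0 ⊢ (p0 ∨ p1)
      [Ax] p0 ⊢ p0
    [Ax] p0 ⊢ p0

Result: YES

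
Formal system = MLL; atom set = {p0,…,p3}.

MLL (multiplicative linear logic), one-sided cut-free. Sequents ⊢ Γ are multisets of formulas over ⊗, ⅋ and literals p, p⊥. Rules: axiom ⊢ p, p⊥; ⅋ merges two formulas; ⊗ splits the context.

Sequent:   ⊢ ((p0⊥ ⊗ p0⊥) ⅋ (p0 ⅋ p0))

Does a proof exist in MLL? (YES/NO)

Proof tree:
[⅋]  ⊢ ((p0⊥ ⊗ p0⊥) ⅋ (p0 ⅋ p0))
  [⅋]  ⊢ (p0⊥ ⊗ p0⊥), (p0 ⅋ p0)
    [⊗]  ⊢ p0, p0, (p0⊥ ⊗ p0⊥)
      [Ax]  ⊢ p0, p0⊥
      [Ax]  ⊢ p0, p0⊥

Result: YES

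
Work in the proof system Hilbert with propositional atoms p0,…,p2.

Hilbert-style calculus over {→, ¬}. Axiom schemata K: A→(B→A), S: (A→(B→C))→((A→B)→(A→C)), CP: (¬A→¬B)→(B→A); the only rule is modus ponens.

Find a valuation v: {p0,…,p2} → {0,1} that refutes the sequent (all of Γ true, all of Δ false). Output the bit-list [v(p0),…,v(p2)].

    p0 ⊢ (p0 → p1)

Search for a countermodel by truth-table:
  v=000: Γ:[p0=F] Δ:[(p0 → p1)=T] refutes=False
  v=001: Γ:[p0=F] Δ:[(p0 → p1)=T] refutes=False
  v=010: Γ:[p0=F] Δ:[(p0 → p1)=T] refutes=False
  v=011: Γ:[p0=F] Δ:[(p0 → p1)=T] refutes=False
  v=100: Γ:[p0=T] Δ:[(p0 → p1)=F] refutes=True  ← countermodel

Result: [1, 0, 0]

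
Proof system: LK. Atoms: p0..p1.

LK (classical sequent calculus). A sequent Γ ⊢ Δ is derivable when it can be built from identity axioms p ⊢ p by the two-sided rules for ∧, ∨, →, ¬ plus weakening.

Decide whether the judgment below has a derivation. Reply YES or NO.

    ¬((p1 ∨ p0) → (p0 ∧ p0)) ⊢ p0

Truth-table refutation:
  v=00: Γ:[¬((p1 ∨ p0) → (p0 ∧ p0))=F] Δ:[p0=F] refutes=False
  v=01: Γ:[¬((p1 ∨ p0) → (p0 ∧ p0))=T] Δ:[p0=F] refutes=True  ← countermodel

Result: NO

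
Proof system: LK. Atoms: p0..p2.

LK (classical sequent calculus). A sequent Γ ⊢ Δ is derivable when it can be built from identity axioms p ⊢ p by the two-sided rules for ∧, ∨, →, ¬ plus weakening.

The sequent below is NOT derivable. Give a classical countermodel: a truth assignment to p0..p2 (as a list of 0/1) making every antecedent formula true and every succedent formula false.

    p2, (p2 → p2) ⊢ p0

Truth-table refutation:
  v=000: Γ:[p2=F, (p2 → p2)=T] Δ:[p0=F] refutes=False
  v=001: Γ:[p2=T, (p2 → p2)=T] Δ:[p0=F] refutes=True  ← countermodel

Result: [0, 0, 1]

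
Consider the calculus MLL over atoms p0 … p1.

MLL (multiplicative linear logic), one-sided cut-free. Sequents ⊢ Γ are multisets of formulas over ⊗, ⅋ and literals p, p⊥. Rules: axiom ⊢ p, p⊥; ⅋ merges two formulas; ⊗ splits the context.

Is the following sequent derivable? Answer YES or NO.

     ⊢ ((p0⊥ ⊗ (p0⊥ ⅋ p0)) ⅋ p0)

Proof tree:
[⅋]  ⊢ ((p0⊥ ⊗ (p0⊥ ⅋ p0)) ⅋ p0)
  [⊗]  ⊢ p0, (p0⊥ ⊗ (p0⊥ ⅋ p0))
    [Ax]  ⊢ p0, p0⊥
    [⅋]  ⊢ (p0⊥ ⅋ p0)
      [Ax]  ⊢ p0, p0⊥

Result: YES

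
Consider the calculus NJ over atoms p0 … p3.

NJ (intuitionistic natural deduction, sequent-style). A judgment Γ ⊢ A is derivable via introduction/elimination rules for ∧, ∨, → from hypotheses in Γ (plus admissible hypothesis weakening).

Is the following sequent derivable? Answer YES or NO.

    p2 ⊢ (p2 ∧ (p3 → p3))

Derivation trace:
[∧I] p2 ⊢ (p2 ∧ (p3 → p3))
  [Ax] p2 ⊢ p2
  [→I]  ⊢ (p3 → p3)
    [Ax] p3 ⊢ p3

Result: YES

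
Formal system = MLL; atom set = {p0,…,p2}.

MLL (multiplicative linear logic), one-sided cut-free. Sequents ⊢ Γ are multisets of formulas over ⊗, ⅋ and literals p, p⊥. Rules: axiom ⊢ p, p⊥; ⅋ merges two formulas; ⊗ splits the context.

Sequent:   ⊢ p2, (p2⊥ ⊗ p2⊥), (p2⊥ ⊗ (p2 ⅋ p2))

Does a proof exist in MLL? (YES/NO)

Derivation (root first):
[⊗]  ⊢ p2, (p2⊥ ⊗ p2⊥), (p2⊥ ⊗ (p2 ⅋ p2))
  [Ax]  ⊢ p2, p2⊥
  [⅋]  ⊢ (p2⊥ ⊗ p2⊥), (p2 ⅋ p2)
    [⊗]  ⊢ p2, p2, (p2⊥ ⊗ p2⊥)
      [Ax]  ⊢ p2, p2⊥
      [Ax]  ⊢ p2, p2⊥

Result: YES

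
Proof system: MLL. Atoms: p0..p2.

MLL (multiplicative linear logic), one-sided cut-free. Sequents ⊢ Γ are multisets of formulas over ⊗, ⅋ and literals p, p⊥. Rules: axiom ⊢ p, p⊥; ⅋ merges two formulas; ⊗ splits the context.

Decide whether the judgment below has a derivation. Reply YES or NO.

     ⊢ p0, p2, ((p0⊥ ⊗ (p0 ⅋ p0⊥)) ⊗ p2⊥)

Derivation (root first):
[⊗]  ⊢ p0, p2, ((p0⊥ ⊗ (p0 ⅋ p0⊥)) ⊗ p2⊥)
  [⊗]  ⊢ p0, (p0⊥ ⊗ (p0 ⅋ p0⊥))
    [Ax]  ⊢ p0, p0⊥
    [⅋]  ⊢ (p0 ⅋ p0⊥)
      [Ax]  ⊢ p0, p0⊥
  [Ax]  ⊢ p2, p2⊥

Result: YES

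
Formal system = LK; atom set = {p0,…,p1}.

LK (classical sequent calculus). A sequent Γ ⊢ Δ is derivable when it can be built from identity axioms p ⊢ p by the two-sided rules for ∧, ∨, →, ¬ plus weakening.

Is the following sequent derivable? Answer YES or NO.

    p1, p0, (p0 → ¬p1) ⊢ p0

Derivation (root first):
[WR] p1, p0, (p0 → ¬p1) ⊢ p0
  [→L] p1, p0, (p0 → ¬p1) ⊢ 
    [Ax] p0 ⊢ p0
    [¬L] p1, ¬p1 ⊢ 
      [Ax] p1 ⊢ p1

Result: YES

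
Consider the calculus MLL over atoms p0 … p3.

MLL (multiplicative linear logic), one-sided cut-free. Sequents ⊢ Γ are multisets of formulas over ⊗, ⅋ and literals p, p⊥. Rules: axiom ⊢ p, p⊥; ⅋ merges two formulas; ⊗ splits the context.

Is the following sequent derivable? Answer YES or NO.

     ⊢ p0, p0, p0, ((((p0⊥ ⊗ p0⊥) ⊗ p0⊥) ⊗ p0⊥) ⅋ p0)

Proof tree:
[⅋]  ⊢ p0, p0, p0, ((((p0⊥ ⊗ p0⊥) ⊗ p0⊥) ⊗ p0⊥) ⅋ p0)
  [⊗]  ⊢ p0, p0, p0, p0, (((p0⊥ ⊗ p0⊥) ⊗ p0⊥) ⊗ p0⊥)
    [⊗]  ⊢ p0, p0, p0, ((p0⊥ ⊗ p0⊥) ⊗ p0⊥)
      [⊗]  ⊢ p0, p0, (p0⊥ ⊗ p0⊥)
        [Ax]  ⊢ p0, p0⊥
        [Ax]  ⊢ p0, p0⊥
      [Ax]  ⊢ p0, p0⊥
    [Ax]  ⊢ p0, p0⊥

Result: YES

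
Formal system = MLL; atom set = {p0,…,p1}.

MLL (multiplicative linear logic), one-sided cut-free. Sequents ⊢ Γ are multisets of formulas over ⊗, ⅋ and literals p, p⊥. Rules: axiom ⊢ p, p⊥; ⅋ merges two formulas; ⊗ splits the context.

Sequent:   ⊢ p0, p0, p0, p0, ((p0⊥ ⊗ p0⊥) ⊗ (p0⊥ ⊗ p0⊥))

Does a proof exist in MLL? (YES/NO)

Derivation trace:
[⊗]  ⊢ p0, p0, p0, p0, ((p0⊥ ⊗ p0⊥) ⊗ (p0⊥ ⊗ p0⊥))
  [⊗]  ⊢ p0, p0, (p0⊥ ⊗ p0⊥)
    [Ax]  ⊢ p0, p0⊥
    [Ax]  ⊢ p0, p0⊥
  [⊗]  ⊢ p0, p0, (p0⊥ ⊗ p0⊥)
    [Ax]  ⊢ p0, p0⊥
    [Ax]  ⊢ p0, p0⊥

Result: YES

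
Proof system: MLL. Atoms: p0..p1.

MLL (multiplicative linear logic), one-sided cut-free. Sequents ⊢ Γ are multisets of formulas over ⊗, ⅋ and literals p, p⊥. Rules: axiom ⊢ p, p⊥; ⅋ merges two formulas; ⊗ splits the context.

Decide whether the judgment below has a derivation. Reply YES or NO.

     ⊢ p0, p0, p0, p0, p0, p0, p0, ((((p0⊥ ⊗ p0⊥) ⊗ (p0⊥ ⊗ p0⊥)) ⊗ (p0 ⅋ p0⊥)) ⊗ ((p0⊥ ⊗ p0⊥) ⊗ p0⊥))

Derivation trace:
[⊗]  ⊢ p0, p0, p0, p0, p0, p0, p0, ((((p0⊥ ⊗ p0⊥) ⊗ (p0⊥ ⊗ p0⊥)) ⊗ (p0 ⅋ p0⊥)) ⊗ ((p0⊥ ⊗ p0⊥) ⊗ p0⊥))
  [⊗]  ⊢ p0, p0, p0, p0, (((p0⊥ ⊗ p0⊥) ⊗ (p0⊥ ⊗ p0⊥)) ⊗ (p0 ⅋ p0⊥))
    [⊗]  ⊢ p0, p0, p0, p0, ((p0⊥ ⊗ p0⊥) ⊗ (p0⊥ ⊗ p0⊥))
      [⊗]  ⊢ p0, p0, (p0⊥ ⊗ p0⊥)
        [Ax]  ⊢ p0, p0⊥
        [Ax]  ⊢ p0, p0⊥
      [⊗]  ⊢ p0, p0, (p0⊥ ⊗ p0⊥)
        [Ax]  ⊢ p0, p0⊥
        [Ax]  ⊢ p0, p0⊥
    [⅋]  ⊢ (p0 ⅋ p0⊥)
      [Ax]  ⊢ p0, p0⊥
  [⊗]  ⊢ p0, p0, p0, ((p0⊥ ⊗ p0⊥) ⊗ p0⊥)
    [⊗]  ⊢ p0, p0, (p0⊥ ⊗ p0⊥)
      [Ax]  ⊢ p0, p0⊥
      [Ax]  ⊢ p0, p0⊥
    [Ax]  ⊢ p0, p0⊥

Result: YES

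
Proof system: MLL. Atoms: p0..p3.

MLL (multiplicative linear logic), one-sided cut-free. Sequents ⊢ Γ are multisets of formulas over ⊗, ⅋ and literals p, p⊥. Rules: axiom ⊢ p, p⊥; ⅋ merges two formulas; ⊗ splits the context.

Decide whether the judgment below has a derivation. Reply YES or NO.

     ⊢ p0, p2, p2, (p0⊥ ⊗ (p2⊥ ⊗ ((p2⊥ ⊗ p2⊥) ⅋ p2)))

Derivation trace:
[⊗]  ⊢ p0, p2, p2, (p0⊥ ⊗ (p2⊥ ⊗ ((p2⊥ ⊗ p2⊥) ⅋ p2)))
  [Ax]  ⊢ p0, p0⊥
  [⊗]  ⊢ p2, p2, (p2⊥ ⊗ ((p2⊥ ⊗ p2⊥) ⅋ p2))
    [Ax]  ⊢ p2, p2⊥
    [⅋]  ⊢ p2, ((p2⊥ ⊗ p2⊥) ⅋ p2)
      [⊗]  ⊢ p2, p2, (p2⊥ ⊗ p2⊥)
        [Ax]  ⊢ p2, p2⊥
        [Ax]  ⊢ p2, p2⊥

Result: YES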